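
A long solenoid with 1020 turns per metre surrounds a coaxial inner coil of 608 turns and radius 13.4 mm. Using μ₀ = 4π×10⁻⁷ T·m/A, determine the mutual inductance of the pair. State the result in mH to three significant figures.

M ≈ 0.440 mH

The outer solenoid produces a uniform field B₁ = μ₀n₁I₁ across the inner coil,
so the flux linkage is N₂Φ = N₂B₁A₂ = μ₀n₁N₂A₂·I₁, giving M = μ₀n₁N₂A₂.
A₂ = πr² = π(1.340×10^-2 m)² = 5.641×10^-4 m².
M = (4π×10⁻⁷)(1020)(608)(5.641×10^-4) = 4.396×10^-4 H.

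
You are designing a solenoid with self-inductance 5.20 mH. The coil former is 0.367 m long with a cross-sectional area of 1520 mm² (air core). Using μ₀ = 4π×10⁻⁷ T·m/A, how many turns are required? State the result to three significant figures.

A = 1520 mm² = 1.520×10^-3 m².
From L = μ₀N²A/ℓ, N = √(Lℓ / (μ₀A)).
N = √[(5.200×10^-3)(0.367) / ((4π×10⁻⁷)×1.520×10^-3)] = √(9.991×10^5) ≈ 999.6.

N ≈ 1000 turns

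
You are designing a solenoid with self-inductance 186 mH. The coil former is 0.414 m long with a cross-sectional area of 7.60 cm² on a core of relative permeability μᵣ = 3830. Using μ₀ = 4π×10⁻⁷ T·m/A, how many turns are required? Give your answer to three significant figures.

N ≈ 145 turns

A = 7.60 cm² = 7.600×10^-4 m².
From L = μ₀μᵣN²A/ℓ, N = √(Lℓ / (μ₀μᵣA)).
N = √[(0.186)(0.414) / ((4π×10⁻⁷)(3830)×7.600×10^-4)] = √(2.105×10^4) ≈ 145.1.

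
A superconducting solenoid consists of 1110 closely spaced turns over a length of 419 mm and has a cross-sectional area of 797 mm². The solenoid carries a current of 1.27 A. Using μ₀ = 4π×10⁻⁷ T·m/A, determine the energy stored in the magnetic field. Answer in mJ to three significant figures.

A = 797 mm² = 7.970×10^-4 m².
L = μ₀N²A/ℓ = (4π×10⁻⁷)(1110)²(7.970×10^-4)/(0.419) = 2.945×10^-3 H.
U = ½LI² = ½(2.945×10^-3)(1.27)² = 2.375×10^-3 J.

U ≈ 2.38 mJ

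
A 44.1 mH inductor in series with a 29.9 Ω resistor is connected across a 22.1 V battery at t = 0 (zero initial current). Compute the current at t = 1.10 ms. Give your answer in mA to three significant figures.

I ≈ 389 mA

τ = L/R = 4.410×10^-2/29.9 = 1.4749×10^-3 s; final current I_∞ = ε/R = 22.1/29.9 = 0.7391 A.
I(t) = I_∞(1 − e^(−t/τ)) with t/τ = 0.746.
I = (0.7391)(1 − e^(−0.746)) = 0.3885 A.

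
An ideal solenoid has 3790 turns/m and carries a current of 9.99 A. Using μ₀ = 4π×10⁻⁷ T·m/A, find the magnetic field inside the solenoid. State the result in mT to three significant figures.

Inside a long solenoid, B = μ₀nI.
B = (4π×10⁻⁷)(3.790×10^3 m⁻¹)(9.99 A) = 4.758×10^-2 T.

B ≈ 47.6 mT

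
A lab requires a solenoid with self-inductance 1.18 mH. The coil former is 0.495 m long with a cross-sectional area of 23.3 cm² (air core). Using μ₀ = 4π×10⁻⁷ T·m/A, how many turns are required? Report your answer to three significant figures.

A = 23.3 cm² = 2.330×10^-3 m².
From L = μ₀N²A/ℓ, N = √(Lℓ / (μ₀A)).
N = √[(1.180×10^-3)(0.495) / ((4π×10⁻⁷)×2.330×10^-3)] = √(1.9949×10^5) ≈ 446.6.

N ≈ 447 turns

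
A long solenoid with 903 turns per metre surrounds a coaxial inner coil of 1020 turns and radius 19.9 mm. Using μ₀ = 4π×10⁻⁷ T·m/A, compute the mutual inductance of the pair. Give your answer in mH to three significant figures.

M ≈ 1.44 mH

The outer solenoid produces a uniform field B₁ = μ₀n₁I₁ across the inner coil,
so the flux linkage is N₂Φ = N₂B₁A₂ = μ₀n₁N₂A₂·I₁, giving M = μ₀n₁N₂A₂.
A₂ = πr² = π(1.990×10^-2 m)² = 1.244×10^-3 m².
M = (4π×10⁻⁷)(903)(1020)(1.244×10^-3) = 1.440×10^-3 H.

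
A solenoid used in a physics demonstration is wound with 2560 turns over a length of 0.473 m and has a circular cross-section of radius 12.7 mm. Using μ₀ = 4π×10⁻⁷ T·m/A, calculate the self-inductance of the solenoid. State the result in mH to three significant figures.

L ≈ 8.82 mH

A = πr² = π(1.270×10^-2 m)² = 5.067×10^-4 m².
For a long solenoid, L = μ₀N²A/ℓ.
L = (4π×10⁻⁷)(2560)²(5.067×10^-4)/(0.473 m) = 8.822×10^-3 H.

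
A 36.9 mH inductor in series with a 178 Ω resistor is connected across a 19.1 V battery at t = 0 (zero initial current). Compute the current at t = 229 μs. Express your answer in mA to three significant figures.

τ = L/R = 3.690×10^-2/178 = 2.073×10^-4 s; final current I_∞ = ε/R = 19.1/178 = 0.1073 A.
I(t) = I_∞(1 − e^(−t/τ)) with t/τ = 1.105.
I = (0.1073)(1 − e^(−1.105)) = 7.175×10^-2 A.

I ≈ 71.8 mA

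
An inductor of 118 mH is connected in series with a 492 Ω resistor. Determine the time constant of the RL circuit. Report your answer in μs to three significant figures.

τ = L/R = (0.118 H)/(492 Ω) = 2.398×10^-4 s.

τ ≈ 240 μs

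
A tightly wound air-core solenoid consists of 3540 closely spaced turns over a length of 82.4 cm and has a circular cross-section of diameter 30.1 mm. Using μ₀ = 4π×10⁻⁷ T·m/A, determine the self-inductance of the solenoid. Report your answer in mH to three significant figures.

L ≈ 13.6 mH

A = π(d/2)² = π(1.505×10^-2 m)² = 7.116×10^-4 m².
For a long solenoid, L = μ₀N²A/ℓ.
L = (4π×10⁻⁷)(3540)²(7.116×10^-4)/(0.824 m) = 1.360×10^-2 H.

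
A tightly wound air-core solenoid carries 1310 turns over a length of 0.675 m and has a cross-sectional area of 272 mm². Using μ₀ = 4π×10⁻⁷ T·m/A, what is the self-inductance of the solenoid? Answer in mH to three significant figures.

L ≈ 0.869 mH

A = 272 mm² = 2.720×10^-4 m².
For a long solenoid, L = μ₀N²A/ℓ.
L = (4π×10⁻⁷)(1310)²(2.720×10^-4)/(0.675 m) = 8.690×10^-4 H.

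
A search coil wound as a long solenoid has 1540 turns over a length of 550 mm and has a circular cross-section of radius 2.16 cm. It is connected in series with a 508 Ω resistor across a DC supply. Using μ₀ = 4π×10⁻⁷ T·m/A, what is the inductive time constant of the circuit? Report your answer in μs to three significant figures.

τ ≈ 15.6 μs

A = πr² = π(2.160×10^-2 m)² = 1.466×10^-3 m².
L = μ₀N²A/ℓ = (4π×10⁻⁷)(1540)²(1.466×10^-3)/(0.55) = 7.942×10^-3 H.
τ = L/R = (7.942×10^-3)/(508) = 1.563×10^-5 s.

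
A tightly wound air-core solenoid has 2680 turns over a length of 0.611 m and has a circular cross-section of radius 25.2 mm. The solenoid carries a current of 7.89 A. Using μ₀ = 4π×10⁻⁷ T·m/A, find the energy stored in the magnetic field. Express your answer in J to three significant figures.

A = πr² = π(2.520×10^-2 m)² = 1.995×10^-3 m².
L = μ₀N²A/ℓ = (4π×10⁻⁷)(2680)²(1.995×10^-3)/(0.611) = 2.947×10^-2 H.
U = ½LI² = ½(2.947×10^-2)(7.89)² = 0.9173 J.

U ≈ 0.917 J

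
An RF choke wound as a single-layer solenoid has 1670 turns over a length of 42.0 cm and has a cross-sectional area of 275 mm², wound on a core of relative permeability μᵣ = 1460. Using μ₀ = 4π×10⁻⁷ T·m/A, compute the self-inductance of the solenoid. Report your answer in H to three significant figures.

L ≈ 3.35 H

A = 275 mm² = 2.750×10^-4 m².
For a long solenoid, L = μ₀μᵣN²A/ℓ.
L = (4π×10⁻⁷)(1460)(1670)²(2.750×10^-4)/(0.42 m) = 3.35 H.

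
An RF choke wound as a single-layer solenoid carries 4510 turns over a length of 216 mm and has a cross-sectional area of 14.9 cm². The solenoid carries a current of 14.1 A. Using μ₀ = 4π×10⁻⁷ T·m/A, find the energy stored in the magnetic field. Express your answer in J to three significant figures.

U ≈ 17.5 J

A = 14.9 cm² = 1.490×10^-3 m².
L = μ₀N²A/ℓ = (4π×10⁻⁷)(4510)²(1.490×10^-3)/(0.216) = 0.1763 H.
U = ½LI² = ½(0.1763)(14.1)² = 17.53 J.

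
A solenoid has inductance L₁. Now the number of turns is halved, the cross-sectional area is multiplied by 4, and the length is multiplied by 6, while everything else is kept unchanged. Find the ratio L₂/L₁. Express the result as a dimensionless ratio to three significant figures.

For a solenoid, L ∝ μᵣN²A/ℓ.
L₂/L₁ = (0.5)^2 × (4) × (6)^-1 = 0.167.

L₂/L₁ = 0.167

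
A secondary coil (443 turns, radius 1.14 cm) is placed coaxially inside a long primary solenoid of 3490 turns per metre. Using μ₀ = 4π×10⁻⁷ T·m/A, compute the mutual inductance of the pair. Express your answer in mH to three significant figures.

M ≈ 0.793 mH

The outer solenoid produces a uniform field B₁ = μ₀n₁I₁ across the inner coil,
so the flux linkage is N₂Φ = N₂B₁A₂ = μ₀n₁N₂A₂·I₁, giving M = μ₀n₁N₂A₂.
A₂ = πr² = π(1.140×10^-2 m)² = 4.083×10^-4 m².
M = (4π×10⁻⁷)(3490)(443)(4.083×10^-4) = 7.932×10^-4 H.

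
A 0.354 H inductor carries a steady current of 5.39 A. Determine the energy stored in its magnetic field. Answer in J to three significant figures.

Stored magnetic energy: U = ½LI².
U = ½(0.354 H)(5.39 A)² = 5.142 J.

U ≈ 5.14 J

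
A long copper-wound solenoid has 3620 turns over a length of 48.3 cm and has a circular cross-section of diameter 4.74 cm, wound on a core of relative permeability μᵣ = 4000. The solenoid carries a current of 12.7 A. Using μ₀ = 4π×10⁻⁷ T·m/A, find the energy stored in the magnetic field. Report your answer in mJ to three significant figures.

A = π(d/2)² = π(2.370×10^-2 m)² = 1.7646×10^-3 m².
L = μ₀μᵣN²A/ℓ = (4π×10⁻⁷)(4000)(3620)²(1.7646×10^-3)/(0.483) = 240.7 H.
U = ½LI² = ½(240.7)(12.7)² = 1.941×10^4 J.

U ≈ 19400000 mJ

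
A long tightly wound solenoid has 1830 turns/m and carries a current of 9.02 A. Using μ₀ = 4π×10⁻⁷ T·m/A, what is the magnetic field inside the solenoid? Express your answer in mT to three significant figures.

B ≈ 20.7 mT

Inside a long solenoid, B = μ₀nI.
B = (4π×10⁻⁷)(1.830×10^3 m⁻¹)(9.02 A) = 2.074×10^-2 T.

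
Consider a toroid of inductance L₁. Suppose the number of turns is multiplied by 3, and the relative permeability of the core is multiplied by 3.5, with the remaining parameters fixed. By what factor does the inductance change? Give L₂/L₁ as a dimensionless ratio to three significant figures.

For a toroid, L ∝ μᵣN²A/R.
L₂/L₁ = (3)^2 × (3.5) = 31.5.

L₂/L₁ = 31.5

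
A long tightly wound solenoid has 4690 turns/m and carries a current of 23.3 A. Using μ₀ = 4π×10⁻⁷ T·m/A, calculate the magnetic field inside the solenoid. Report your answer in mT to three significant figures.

Inside a long solenoid, B = μ₀nI.
B = (4π×10⁻⁷)(4.690×10^3 m⁻¹)(23.3 A) = 0.1373 T.

B ≈ 137 mT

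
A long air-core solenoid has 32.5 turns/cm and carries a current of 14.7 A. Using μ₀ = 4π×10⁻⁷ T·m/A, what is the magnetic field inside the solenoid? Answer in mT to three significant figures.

Inside a long solenoid, B = μ₀nI.
B = (4π×10⁻⁷)(3.250×10^3 m⁻¹)(14.7 A) = 6.004×10^-2 T.

B ≈ 60.0 mT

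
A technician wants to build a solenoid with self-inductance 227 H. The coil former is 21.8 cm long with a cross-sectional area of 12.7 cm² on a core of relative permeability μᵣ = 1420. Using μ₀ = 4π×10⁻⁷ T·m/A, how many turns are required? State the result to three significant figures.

A = 12.7 cm² = 1.270×10^-3 m².
From L = μ₀μᵣN²A/ℓ, N = √(Lℓ / (μ₀μᵣA)).
N = √[(227)(0.218) / ((4π×10⁻⁷)(1420)×1.270×10^-3)] = √(2.184×10^7) ≈ 4672.9.

N ≈ 4670 turns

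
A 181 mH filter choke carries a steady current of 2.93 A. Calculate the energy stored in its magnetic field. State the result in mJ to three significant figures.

U ≈ 777 mJ

Stored magnetic energy: U = ½LI².
U = ½(0.181 H)(2.93 A)² = 0.7769 J.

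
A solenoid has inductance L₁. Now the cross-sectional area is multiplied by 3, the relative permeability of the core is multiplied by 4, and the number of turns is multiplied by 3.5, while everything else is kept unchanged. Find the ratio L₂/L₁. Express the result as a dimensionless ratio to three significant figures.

L₂/L₁ = 147

For a solenoid, L ∝ μᵣN²A/ℓ.
L₂/L₁ = (3) × (4) × (3.5)^2 = 147.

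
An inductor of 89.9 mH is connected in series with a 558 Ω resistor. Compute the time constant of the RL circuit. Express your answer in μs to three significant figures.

τ ≈ 161 μs

τ = L/R = (8.990×10^-2 H)/(558 Ω) = 1.611×10^-4 s.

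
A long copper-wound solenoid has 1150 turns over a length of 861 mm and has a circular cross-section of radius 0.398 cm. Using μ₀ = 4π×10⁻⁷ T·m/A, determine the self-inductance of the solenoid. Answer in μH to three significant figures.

L ≈ 96.1 μH

A = πr² = π(3.980×10^-3 m)² = 4.976×10^-5 m².
For a long solenoid, L = μ₀N²A/ℓ.
L = (4π×10⁻⁷)(1150)²(4.976×10^-5)/(0.861 m) = 9.605×10^-5 H.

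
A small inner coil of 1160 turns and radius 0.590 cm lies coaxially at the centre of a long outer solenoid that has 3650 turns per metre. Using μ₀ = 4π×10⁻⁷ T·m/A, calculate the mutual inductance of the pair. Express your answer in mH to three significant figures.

The outer solenoid produces a uniform field B₁ = μ₀n₁I₁ across the inner coil,
so the flux linkage is N₂Φ = N₂B₁A₂ = μ₀n₁N₂A₂·I₁, giving M = μ₀n₁N₂A₂.
A₂ = πr² = π(5.900×10^-3 m)² = 1.094×10^-4 m².
M = (4π×10⁻⁷)(3650)(1160)(1.094×10^-4) = 5.819×10^-4 H.

M ≈ 0.582 mH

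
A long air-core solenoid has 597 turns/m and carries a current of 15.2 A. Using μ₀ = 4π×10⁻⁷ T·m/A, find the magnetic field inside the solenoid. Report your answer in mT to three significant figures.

B ≈ 11.4 mT

Inside a long solenoid, B = μ₀nI.
B = (4π×10⁻⁷)(597 m⁻¹)(15.2 A) = 1.140×10^-2 T.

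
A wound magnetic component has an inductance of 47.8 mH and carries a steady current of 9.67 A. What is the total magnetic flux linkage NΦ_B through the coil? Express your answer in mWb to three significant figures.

From L = NΦ_B/I, the flux linkage is NΦ_B = LI.
NΦ_B = (4.780×10^-2 H)(9.67 A) = 0.4622 Wb.

NΦ_B ≈ 462 mWb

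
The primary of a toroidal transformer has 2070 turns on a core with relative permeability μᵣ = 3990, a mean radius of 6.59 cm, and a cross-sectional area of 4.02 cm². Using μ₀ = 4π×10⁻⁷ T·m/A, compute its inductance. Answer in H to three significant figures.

L ≈ 20.9 H

For a thin toroid, L = μ₀μᵣN²A/(2πR).
L = (4π×10⁻⁷)(3990)(2070)²(4.020×10^-4) / (2π×6.590×10^-2 m) = 20.86 H.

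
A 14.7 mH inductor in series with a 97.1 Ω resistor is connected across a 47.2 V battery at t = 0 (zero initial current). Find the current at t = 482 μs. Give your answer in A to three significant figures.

τ = L/R = 1.470×10^-2/97.1 = 1.514×10^-4 s; final current I_∞ = ε/R = 47.2/97.1 = 0.4861 A.
I(t) = I_∞(1 − e^(−t/τ)) with t/τ = 3.184.
I = (0.4861)(1 − e^(−3.184)) = 0.466 A.

I ≈ 0.466 A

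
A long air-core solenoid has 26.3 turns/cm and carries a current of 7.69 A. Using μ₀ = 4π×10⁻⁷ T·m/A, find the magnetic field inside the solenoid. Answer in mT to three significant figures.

Inside a long solenoid, B = μ₀nI.
B = (4π×10⁻⁷)(2.630×10^3 m⁻¹)(7.69 A) = 2.542×10^-2 T.

B ≈ 25.4 mT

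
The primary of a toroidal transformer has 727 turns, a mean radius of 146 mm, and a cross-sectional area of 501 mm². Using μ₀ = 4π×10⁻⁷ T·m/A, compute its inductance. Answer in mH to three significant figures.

L ≈ 0.363 mH

For a thin toroid, L = μ₀N²A/(2πR).
L = (4π×10⁻⁷)(727)²(5.010×10^-4) / (2π×0.146 m) = 3.627×10^-4 H.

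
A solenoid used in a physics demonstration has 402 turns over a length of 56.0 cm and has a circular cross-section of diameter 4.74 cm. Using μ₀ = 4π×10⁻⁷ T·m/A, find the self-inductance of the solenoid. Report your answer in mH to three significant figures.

A = π(d/2)² = π(2.370×10^-2 m)² = 1.7646×10^-3 m².
For a long solenoid, L = μ₀N²A/ℓ.
L = (4π×10⁻⁷)(402)²(1.7646×10^-3)/(0.56 m) = 6.399×10^-4 H.

L ≈ 0.640 mH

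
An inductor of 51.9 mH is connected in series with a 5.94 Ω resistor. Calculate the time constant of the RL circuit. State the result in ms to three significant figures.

τ ≈ 8.74 ms

τ = L/R = (5.190×10^-2 H)/(5.94 Ω) = 8.737×10^-3 s.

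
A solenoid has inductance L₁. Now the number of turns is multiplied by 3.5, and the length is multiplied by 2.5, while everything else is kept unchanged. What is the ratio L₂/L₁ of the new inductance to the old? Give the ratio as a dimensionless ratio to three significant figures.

For a solenoid, L ∝ μᵣN²A/ℓ.
L₂/L₁ = (3.5)^2 × (2.5)^-1 = 4.90.

L₂/L₁ = 4.90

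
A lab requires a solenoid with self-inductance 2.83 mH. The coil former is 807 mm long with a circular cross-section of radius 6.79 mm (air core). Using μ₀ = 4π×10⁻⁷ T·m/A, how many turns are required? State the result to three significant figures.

A = πr² = π(6.790×10^-3 m)² = 1.448×10^-4 m².
From L = μ₀N²A/ℓ, N = √(Lℓ / (μ₀A)).
N = √[(2.830×10^-3)(0.807) / ((4π×10⁻⁷)×1.448×10^-4)] = √(1.2548×10^7) ≈ 3542.3.

N ≈ 3540 turns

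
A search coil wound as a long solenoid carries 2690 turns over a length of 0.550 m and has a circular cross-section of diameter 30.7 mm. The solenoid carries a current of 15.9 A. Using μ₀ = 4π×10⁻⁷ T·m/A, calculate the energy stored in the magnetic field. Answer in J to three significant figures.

U ≈ 1.55 J

A = π(d/2)² = π(1.535×10^-2 m)² = 7.402×10^-4 m².
L = μ₀N²A/ℓ = (4π×10⁻⁷)(2690)²(7.402×10^-4)/(0.55) = 1.224×10^-2 H.
U = ½LI² = ½(1.224×10^-2)(15.9)² = 1.547 J.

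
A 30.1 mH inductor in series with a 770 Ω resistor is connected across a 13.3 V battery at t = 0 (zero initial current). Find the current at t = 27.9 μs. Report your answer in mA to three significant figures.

τ = L/R = 3.010×10^-2/770 = 3.909×10^-5 s; final current I_∞ = ε/R = 13.3/770 = 1.727×10^-2 A.
I(t) = I_∞(1 − e^(−t/τ)) with t/τ = 0.714.
I = (1.727×10^-2)(1 − e^(−0.714)) = 8.812×10^-3 A.

I ≈ 8.81 mA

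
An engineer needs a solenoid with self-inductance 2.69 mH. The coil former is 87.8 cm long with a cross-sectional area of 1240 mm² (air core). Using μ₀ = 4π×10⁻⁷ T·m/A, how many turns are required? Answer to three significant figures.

A = 1240 mm² = 1.240×10^-3 m².
From L = μ₀N²A/ℓ, N = √(Lℓ / (μ₀A)).
N = √[(2.690×10^-3)(0.878) / ((4π×10⁻⁷)×1.240×10^-3)] = √(1.516×10^6) ≈ 1231.1.

N ≈ 1230 turns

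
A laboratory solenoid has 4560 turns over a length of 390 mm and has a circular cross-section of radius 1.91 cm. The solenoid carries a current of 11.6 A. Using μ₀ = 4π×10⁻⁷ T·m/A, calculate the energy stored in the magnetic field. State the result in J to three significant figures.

A = πr² = π(1.910×10^-2 m)² = 1.146×10^-3 m².
L = μ₀N²A/ℓ = (4π×10⁻⁷)(4560)²(1.146×10^-3)/(0.39) = 7.679×10^-2 H.
U = ½LI² = ½(7.679×10^-2)(11.6)² = 5.166 J.

U ≈ 5.17 J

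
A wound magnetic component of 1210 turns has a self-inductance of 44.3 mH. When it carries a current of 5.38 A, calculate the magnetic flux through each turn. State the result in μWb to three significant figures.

Φ_B ≈ 197 μWb

From L = NΦ_B/I, the flux per turn is Φ_B = LI/N.
Φ_B = (4.430×10^-2 H)(5.38 A)/1210 = 1.970×10^-4 Wb.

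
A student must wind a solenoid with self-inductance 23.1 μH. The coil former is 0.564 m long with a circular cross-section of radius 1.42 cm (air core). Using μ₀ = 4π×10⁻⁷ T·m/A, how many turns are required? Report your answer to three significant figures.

N ≈ 128 turns

A = πr² = π(1.420×10^-2 m)² = 6.3347×10^-4 m².
From L = μ₀N²A/ℓ, N = √(Lℓ / (μ₀A)).
N = √[(2.310×10^-5)(0.564) / ((4π×10⁻⁷)×6.3347×10^-4)] = √(1.637×10^4) ≈ 127.9.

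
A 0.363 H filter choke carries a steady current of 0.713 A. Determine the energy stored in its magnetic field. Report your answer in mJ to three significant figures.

Stored magnetic energy: U = ½LI².
U = ½(0.363 H)(0.713 A)² = 9.227×10^-2 J.

U ≈ 92.3 mJ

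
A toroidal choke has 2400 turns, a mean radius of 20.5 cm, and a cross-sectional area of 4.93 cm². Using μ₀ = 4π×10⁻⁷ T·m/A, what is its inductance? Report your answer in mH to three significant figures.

For a thin toroid, L = μ₀N²A/(2πR).
L = (4π×10⁻⁷)(2400)²(4.930×10^-4) / (2π×0.205 m) = 2.770×10^-3 H.

L ≈ 2.77 mH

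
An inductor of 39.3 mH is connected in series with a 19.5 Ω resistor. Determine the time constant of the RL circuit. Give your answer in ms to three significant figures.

τ = L/R = (3.930×10^-2 H)/(19.5 Ω) = 2.015×10^-3 s.

τ ≈ 2.02 ms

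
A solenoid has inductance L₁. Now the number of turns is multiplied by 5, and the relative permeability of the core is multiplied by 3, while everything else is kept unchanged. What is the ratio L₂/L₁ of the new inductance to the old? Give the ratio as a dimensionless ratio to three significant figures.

For a solenoid, L ∝ μᵣN²A/ℓ.
L₂/L₁ = (5)^2 × (3) = 75.0.

L₂/L₁ = 75.0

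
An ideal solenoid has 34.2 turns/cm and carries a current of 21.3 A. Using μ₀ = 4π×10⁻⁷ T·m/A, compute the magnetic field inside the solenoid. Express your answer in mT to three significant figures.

Inside a long solenoid, B = μ₀nI.
B = (4π×10⁻⁷)(3.420×10^3 m⁻¹)(21.3 A) = 9.154×10^-2 T.

B ≈ 91.5 mT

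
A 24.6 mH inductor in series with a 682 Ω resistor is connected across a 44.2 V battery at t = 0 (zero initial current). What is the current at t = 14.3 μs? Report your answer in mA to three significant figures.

τ = L/R = 2.460×10^-2/682 = 3.607×10^-5 s; final current I_∞ = ε/R = 44.2/682 = 6.481×10^-2 A.
I(t) = I_∞(1 − e^(−t/τ)) with t/τ = 0.396.
I = (6.481×10^-2)(1 − e^(−0.396)) = 2.121×10^-2 A.

I ≈ 21.2 mA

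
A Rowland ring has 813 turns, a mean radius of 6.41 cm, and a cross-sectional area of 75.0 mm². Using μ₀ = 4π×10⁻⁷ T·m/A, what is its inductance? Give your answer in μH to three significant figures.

L ≈ 155 μH

For a thin toroid, L = μ₀N²A/(2πR).
L = (4π×10⁻⁷)(813)²(7.500×10^-5) / (2π×6.410×10^-2 m) = 1.547×10^-4 H.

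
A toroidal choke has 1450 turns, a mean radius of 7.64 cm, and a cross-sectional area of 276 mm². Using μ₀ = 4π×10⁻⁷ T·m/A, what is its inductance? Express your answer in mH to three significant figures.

For a thin toroid, L = μ₀N²A/(2πR).
L = (4π×10⁻⁷)(1450)²(2.760×10^-4) / (2π×7.640×10^-2 m) = 1.519×10^-3 H.

L ≈ 1.52 mH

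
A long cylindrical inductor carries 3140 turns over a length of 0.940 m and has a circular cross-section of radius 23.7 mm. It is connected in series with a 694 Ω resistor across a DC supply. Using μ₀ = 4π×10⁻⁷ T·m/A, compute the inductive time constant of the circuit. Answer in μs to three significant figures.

τ ≈ 33.5 μs

A = πr² = π(2.370×10^-2 m)² = 1.7646×10^-3 m².
L = μ₀N²A/ℓ = (4π×10⁻⁷)(3140)²(1.7646×10^-3)/(0.94) = 2.326×10^-2 H.
τ = L/R = (2.326×10^-2)/(694) = 3.351×10^-5 s.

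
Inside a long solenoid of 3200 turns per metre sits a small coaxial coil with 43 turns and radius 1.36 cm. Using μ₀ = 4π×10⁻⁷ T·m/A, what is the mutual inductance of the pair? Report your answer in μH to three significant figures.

The outer solenoid produces a uniform field B₁ = μ₀n₁I₁ across the inner coil,
so the flux linkage is N₂Φ = N₂B₁A₂ = μ₀n₁N₂A₂·I₁, giving M = μ₀n₁N₂A₂.
A₂ = πr² = π(1.360×10^-2 m)² = 5.811×10^-4 m².
M = (4π×10⁻⁷)(3200)(43)(5.811×10^-4) = 1.0047×10^-4 H.

M ≈ 100 μH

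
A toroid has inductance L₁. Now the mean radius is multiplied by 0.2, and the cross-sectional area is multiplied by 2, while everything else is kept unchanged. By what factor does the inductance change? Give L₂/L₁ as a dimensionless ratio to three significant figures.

For a toroid, L ∝ μᵣN²A/R.
L₂/L₁ = (0.2)^-1 × (2) = 10.0.

L₂/L₁ = 10.0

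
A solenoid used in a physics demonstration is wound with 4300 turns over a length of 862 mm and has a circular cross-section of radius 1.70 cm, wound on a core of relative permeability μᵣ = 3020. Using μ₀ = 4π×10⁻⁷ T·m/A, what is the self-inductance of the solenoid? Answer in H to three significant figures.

L ≈ 73.9 H

A = πr² = π(1.700×10^-2 m)² = 9.079×10^-4 m².
For a long solenoid, L = μ₀μᵣN²A/ℓ.
L = (4π×10⁻⁷)(3020)(4300)²(9.079×10^-4)/(0.862 m) = 73.91 H.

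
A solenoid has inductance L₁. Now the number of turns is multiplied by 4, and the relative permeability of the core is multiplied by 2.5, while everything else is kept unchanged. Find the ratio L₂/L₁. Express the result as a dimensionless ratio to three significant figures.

For a solenoid, L ∝ μᵣN²A/ℓ.
L₂/L₁ = (4)^2 × (2.5) = 40.0.

L₂/L₁ = 40.0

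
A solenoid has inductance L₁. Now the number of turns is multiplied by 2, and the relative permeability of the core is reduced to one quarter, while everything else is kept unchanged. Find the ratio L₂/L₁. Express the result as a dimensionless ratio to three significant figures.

L₂/L₁ = 1.00

For a solenoid, L ∝ μᵣN²A/ℓ.
L₂/L₁ = (2)^2 × (0.25) = 1.00.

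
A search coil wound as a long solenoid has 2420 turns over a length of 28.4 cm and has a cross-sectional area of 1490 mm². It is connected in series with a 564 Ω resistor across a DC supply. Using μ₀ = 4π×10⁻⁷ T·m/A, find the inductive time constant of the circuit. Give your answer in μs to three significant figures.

τ ≈ 68.5 μs

A = 1490 mm² = 1.490×10^-3 m².
L = μ₀N²A/ℓ = (4π×10⁻⁷)(2420)²(1.490×10^-3)/(0.284) = 3.861×10^-2 H.
τ = L/R = (3.861×10^-2)/(564) = 6.846×10^-5 s.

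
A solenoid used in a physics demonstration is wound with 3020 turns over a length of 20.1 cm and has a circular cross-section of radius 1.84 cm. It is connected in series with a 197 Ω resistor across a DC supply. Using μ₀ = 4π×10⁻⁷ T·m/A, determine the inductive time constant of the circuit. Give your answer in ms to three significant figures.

τ ≈ 0.308 ms

A = πr² = π(1.840×10^-2 m)² = 1.064×10^-3 m².
L = μ₀N²A/ℓ = (4π×10⁻⁷)(3020)²(1.064×10^-3)/(0.201) = 6.0648×10^-2 H.
τ = L/R = (6.0648×10^-2)/(197) = 3.079×10^-4 s.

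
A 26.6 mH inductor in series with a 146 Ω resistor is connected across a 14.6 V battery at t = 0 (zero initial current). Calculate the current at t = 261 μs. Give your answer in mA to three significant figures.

τ = L/R = 2.660×10^-2/146 = 1.822×10^-4 s; final current I_∞ = ε/R = 14.6/146 = 0.1 A.
I(t) = I_∞(1 − e^(−t/τ)) with t/τ = 1.433.
I = (0.1)(1 − e^(−1.433)) = 7.613×10^-2 A.

I ≈ 76.1 mA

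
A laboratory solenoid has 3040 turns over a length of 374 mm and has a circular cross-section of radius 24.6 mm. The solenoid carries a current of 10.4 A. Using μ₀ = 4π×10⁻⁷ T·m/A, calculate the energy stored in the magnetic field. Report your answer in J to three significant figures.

U ≈ 3.19 J

A = πr² = π(2.460×10^-2 m)² = 1.901×10^-3 m².
L = μ₀N²A/ℓ = (4π×10⁻⁷)(3040)²(1.901×10^-3)/(0.374) = 5.903×10^-2 H.
U = ½LI² = ½(5.903×10^-2)(10.4)² = 3.193 J.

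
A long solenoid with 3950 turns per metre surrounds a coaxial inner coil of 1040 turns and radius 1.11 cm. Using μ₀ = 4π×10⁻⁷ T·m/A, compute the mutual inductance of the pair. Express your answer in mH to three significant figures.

M ≈ 2.00 mH

The outer solenoid produces a uniform field B₁ = μ₀n₁I₁ across the inner coil,
so the flux linkage is N₂Φ = N₂B₁A₂ = μ₀n₁N₂A₂·I₁, giving M = μ₀n₁N₂A₂.
A₂ = πr² = π(1.110×10^-2 m)² = 3.871×10^-4 m².
M = (4π×10⁻⁷)(3950)(1040)(3.871×10^-4) = 1.998×10^-3 H.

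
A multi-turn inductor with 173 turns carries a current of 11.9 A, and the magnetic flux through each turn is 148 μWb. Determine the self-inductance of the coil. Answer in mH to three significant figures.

Self-inductance is defined by L = NΦ_B/I (flux linkage over current).
L = (173)(1.480×10^-4 Wb)/(11.9 A) = 2.152×10^-3 H.

L ≈ 2.15 mH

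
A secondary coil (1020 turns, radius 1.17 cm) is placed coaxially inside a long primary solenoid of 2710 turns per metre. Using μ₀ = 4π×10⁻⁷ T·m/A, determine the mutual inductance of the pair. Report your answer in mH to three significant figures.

The outer solenoid produces a uniform field B₁ = μ₀n₁I₁ across the inner coil,
so the flux linkage is N₂Φ = N₂B₁A₂ = μ₀n₁N₂A₂·I₁, giving M = μ₀n₁N₂A₂.
A₂ = πr² = π(1.170×10^-2 m)² = 4.301×10^-4 m².
M = (4π×10⁻⁷)(2710)(1020)(4.301×10^-4) = 1.494×10^-3 H.

M ≈ 1.49 mH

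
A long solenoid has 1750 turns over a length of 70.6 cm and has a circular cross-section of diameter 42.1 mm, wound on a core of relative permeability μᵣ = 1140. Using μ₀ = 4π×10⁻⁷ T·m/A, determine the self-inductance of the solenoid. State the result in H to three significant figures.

L ≈ 8.65 H

A = π(d/2)² = π(2.105×10^-2 m)² = 1.392×10^-3 m².
For a long solenoid, L = μ₀μᵣN²A/ℓ.
L = (4π×10⁻⁷)(1140)(1750)²(1.392×10^-3)/(0.706 m) = 8.65 H.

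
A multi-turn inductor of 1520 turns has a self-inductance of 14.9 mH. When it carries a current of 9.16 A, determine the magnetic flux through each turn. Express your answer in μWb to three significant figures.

Φ_B ≈ 89.8 μWb

From L = NΦ_B/I, the flux per turn is Φ_B = LI/N.
Φ_B = (1.490×10^-2 H)(9.16 A)/1520 = 8.979×10^-5 Wb.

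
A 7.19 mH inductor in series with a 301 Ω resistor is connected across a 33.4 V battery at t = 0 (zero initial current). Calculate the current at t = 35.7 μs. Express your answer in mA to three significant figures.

τ = L/R = 7.190×10^-3/301 = 2.389×10^-5 s; final current I_∞ = ε/R = 33.4/301 = 0.111 A.
I(t) = I_∞(1 − e^(−t/τ)) with t/τ = 1.495.
I = (0.111)(1 − e^(−1.495)) = 8.607×10^-2 A.

I ≈ 86.1 mA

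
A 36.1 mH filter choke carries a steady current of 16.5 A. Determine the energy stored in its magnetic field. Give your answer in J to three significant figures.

Stored magnetic energy: U = ½LI².
U = ½(3.610×10^-2 H)(16.5 A)² = 4.914 J.

U ≈ 4.91 J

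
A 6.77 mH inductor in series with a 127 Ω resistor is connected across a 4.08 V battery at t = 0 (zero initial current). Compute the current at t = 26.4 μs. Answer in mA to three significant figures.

τ = L/R = 6.770×10^-3/127 = 5.331×10^-5 s; final current I_∞ = ε/R = 4.08/127 = 3.213×10^-2 A.
I(t) = I_∞(1 − e^(−t/τ)) with t/τ = 0.495.
I = (3.213×10^-2)(1 − e^(−0.495)) = 1.2548×10^-2 A.

I ≈ 12.5 mA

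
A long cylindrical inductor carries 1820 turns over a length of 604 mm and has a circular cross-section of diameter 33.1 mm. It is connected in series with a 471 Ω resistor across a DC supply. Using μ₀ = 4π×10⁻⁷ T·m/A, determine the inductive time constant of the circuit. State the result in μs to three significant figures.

A = π(d/2)² = π(1.655×10^-2 m)² = 8.6049×10^-4 m².
L = μ₀N²A/ℓ = (4π×10⁻⁷)(1820)²(8.6049×10^-4)/(0.604) = 5.930×10^-3 H.
τ = L/R = (5.930×10^-3)/(471) = 1.259×10^-5 s.

τ ≈ 12.6 μs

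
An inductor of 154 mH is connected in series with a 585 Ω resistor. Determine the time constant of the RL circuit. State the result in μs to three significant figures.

τ ≈ 263 μs

τ = L/R = (0.154 H)/(585 Ω) = 2.632×10^-4 s.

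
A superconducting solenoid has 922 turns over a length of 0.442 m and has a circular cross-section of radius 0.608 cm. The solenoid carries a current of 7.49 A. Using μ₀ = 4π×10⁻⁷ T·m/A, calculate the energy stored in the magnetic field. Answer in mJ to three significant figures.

A = πr² = π(6.080×10^-3 m)² = 1.161×10^-4 m².
L = μ₀N²A/ℓ = (4π×10⁻⁷)(922)²(1.161×10^-4)/(0.442) = 2.807×10^-4 H.
U = ½LI² = ½(2.807×10^-4)(7.49)² = 7.873×10^-3 J.

U ≈ 7.87 mJ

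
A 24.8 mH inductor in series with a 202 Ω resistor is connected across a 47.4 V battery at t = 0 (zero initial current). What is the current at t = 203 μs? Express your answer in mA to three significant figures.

I ≈ 190 mA

τ = L/R = 2.480×10^-2/202 = 1.228×10^-4 s; final current I_∞ = ε/R = 47.4/202 = 0.2347 A.
I(t) = I_∞(1 − e^(−t/τ)) with t/τ = 1.653.
I = (0.2347)(1 − e^(−1.653)) = 0.1897 A.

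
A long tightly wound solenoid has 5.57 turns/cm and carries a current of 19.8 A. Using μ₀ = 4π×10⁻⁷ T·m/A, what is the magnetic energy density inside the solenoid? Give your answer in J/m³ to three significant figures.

B = μ₀nI = (4π×10⁻⁷)(557)(19.8) = 1.386×10^-2 T.
u = B²/(2μ₀) = (1.386×10^-2)²/(2×4π×10⁻⁷) = 76.42 J/m³.

u ≈ 76.4 J/m³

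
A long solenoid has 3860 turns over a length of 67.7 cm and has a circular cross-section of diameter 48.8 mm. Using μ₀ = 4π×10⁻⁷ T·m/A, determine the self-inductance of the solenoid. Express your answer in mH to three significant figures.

L ≈ 51.7 mH

A = π(d/2)² = π(2.440×10^-2 m)² = 1.870×10^-3 m².
For a long solenoid, L = μ₀N²A/ℓ.
L = (4π×10⁻⁷)(3860)²(1.870×10^-3)/(0.677 m) = 5.173×10^-2 H.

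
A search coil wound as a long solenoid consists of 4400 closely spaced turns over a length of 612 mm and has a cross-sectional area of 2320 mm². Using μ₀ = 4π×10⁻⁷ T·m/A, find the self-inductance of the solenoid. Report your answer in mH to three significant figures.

L ≈ 92.2 mH

A = 2320 mm² = 2.320×10^-3 m².
For a long solenoid, L = μ₀N²A/ℓ.
L = (4π×10⁻⁷)(4400)²(2.320×10^-3)/(0.612 m) = 9.223×10^-2 H.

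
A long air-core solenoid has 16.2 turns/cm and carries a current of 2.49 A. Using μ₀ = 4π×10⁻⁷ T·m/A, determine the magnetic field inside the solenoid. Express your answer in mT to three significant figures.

B ≈ 5.07 mT

Inside a long solenoid, B = μ₀nI.
B = (4π×10⁻⁷)(1.620×10^3 m⁻¹)(2.49 A) = 5.069×10^-3 T.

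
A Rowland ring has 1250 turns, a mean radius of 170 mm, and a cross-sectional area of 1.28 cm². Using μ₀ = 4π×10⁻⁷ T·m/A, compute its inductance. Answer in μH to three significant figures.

L ≈ 235 μH

For a thin toroid, L = μ₀N²A/(2πR).
L = (4π×10⁻⁷)(1250)²(1.280×10^-4) / (2π×0.17 m) = 2.353×10^-4 H.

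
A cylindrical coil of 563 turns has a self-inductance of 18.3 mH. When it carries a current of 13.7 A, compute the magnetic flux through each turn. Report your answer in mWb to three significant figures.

From L = NΦ_B/I, the flux per turn is Φ_B = LI/N.
Φ_B = (1.830×10^-2 H)(13.7 A)/563 = 4.453×10^-4 Wb.

Φ_B ≈ 0.445 mWb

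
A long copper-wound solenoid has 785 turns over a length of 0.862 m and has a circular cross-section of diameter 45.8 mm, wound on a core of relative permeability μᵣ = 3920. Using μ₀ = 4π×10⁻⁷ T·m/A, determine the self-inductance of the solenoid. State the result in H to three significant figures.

L ≈ 5.80 H

A = π(d/2)² = π(2.290×10^-2 m)² = 1.647×10^-3 m².
For a long solenoid, L = μ₀μᵣN²A/ℓ.
L = (4π×10⁻⁷)(3920)(785)²(1.647×10^-3)/(0.862 m) = 5.802 H.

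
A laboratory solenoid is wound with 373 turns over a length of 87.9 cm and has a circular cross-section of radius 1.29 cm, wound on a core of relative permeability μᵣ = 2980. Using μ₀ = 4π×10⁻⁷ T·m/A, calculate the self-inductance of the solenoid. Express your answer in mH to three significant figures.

A = πr² = π(1.290×10^-2 m)² = 5.228×10^-4 m².
For a long solenoid, L = μ₀μᵣN²A/ℓ.
L = (4π×10⁻⁷)(2980)(373)²(5.228×10^-4)/(0.879 m) = 0.3099 H.

L ≈ 310 mH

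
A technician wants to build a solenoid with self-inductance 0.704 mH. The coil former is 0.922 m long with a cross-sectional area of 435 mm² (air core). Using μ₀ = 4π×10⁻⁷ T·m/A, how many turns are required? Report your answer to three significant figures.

A = 435 mm² = 4.350×10^-4 m².
From L = μ₀N²A/ℓ, N = √(Lℓ / (μ₀A)).
N = √[(7.040×10^-4)(0.922) / ((4π×10⁻⁷)×4.350×10^-4)] = √(1.187×10^6) ≈ 1089.7.

N ≈ 1090 turns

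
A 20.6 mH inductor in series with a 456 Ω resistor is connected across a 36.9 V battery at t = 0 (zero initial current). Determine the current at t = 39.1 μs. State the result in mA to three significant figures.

τ = L/R = 2.060×10^-2/456 = 4.518×10^-5 s; final current I_∞ = ε/R = 36.9/456 = 8.092×10^-2 A.
I(t) = I_∞(1 − e^(−t/τ)) with t/τ = 0.866.
I = (8.092×10^-2)(1 − e^(−0.866)) = 4.687×10^-2 A.

I ≈ 46.9 mA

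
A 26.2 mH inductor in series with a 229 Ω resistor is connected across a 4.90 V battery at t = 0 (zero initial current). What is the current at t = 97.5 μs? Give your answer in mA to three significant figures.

τ = L/R = 2.620×10^-2/229 = 1.144×10^-4 s; final current I_∞ = ε/R = 4.90/229 = 2.140×10^-2 A.
I(t) = I_∞(1 − e^(−t/τ)) with t/τ = 0.852.
I = (2.140×10^-2)(1 − e^(−0.852)) = 1.227×10^-2 A.

I ≈ 12.3 mA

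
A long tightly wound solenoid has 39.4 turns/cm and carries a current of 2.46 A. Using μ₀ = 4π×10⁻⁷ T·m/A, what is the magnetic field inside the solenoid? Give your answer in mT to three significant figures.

Inside a long solenoid, B = μ₀nI.
B = (4π×10⁻⁷)(3.940×10^3 m⁻¹)(2.46 A) = 1.218×10^-2 T.

B ≈ 12.2 mT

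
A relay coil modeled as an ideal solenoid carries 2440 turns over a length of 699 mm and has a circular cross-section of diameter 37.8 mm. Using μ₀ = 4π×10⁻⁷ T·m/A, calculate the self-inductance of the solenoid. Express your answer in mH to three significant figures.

L ≈ 12.0 mH

A = π(d/2)² = π(1.890×10^-2 m)² = 1.122×10^-3 m².
For a long solenoid, L = μ₀N²A/ℓ.
L = (4π×10⁻⁷)(2440)²(1.122×10^-3)/(0.699 m) = 1.201×10^-2 H.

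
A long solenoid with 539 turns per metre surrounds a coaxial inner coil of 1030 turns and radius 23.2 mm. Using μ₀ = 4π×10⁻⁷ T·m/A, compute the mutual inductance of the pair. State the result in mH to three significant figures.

M ≈ 1.18 mH

The outer solenoid produces a uniform field B₁ = μ₀n₁I₁ across the inner coil,
so the flux linkage is N₂Φ = N₂B₁A₂ = μ₀n₁N₂A₂·I₁, giving M = μ₀n₁N₂A₂.
A₂ = πr² = π(2.320×10^-2 m)² = 1.691×10^-3 m².
M = (4π×10⁻⁷)(539)(1030)(1.691×10^-3) = 1.180×10^-3 H.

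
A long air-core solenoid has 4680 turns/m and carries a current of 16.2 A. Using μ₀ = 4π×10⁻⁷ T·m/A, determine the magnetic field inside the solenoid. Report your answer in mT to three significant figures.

Inside a long solenoid, B = μ₀nI.
B = (4π×10⁻⁷)(4.680×10^3 m⁻¹)(16.2 A) = 9.527×10^-2 T.

B ≈ 95.3 mT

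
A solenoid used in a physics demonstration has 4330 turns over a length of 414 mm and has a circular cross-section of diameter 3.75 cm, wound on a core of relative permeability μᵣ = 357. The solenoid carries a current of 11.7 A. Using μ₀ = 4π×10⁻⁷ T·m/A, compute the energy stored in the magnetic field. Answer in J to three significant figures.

U ≈ 1540 J

A = π(d/2)² = π(1.875×10^-2 m)² = 1.104×10^-3 m².
L = μ₀μᵣN²A/ℓ = (4π×10⁻⁷)(357)(4330)²(1.104×10^-3)/(0.414) = 22.44 H.
U = ½LI² = ½(22.44)(11.7)² = 1.536×10^3 J.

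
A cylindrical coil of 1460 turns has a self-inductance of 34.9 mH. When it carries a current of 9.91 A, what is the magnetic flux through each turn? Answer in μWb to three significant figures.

From L = NΦ_B/I, the flux per turn is Φ_B = LI/N.
Φ_B = (3.490×10^-2 H)(9.91 A)/1460 = 2.369×10^-4 Wb.

Φ_B ≈ 237 μWb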